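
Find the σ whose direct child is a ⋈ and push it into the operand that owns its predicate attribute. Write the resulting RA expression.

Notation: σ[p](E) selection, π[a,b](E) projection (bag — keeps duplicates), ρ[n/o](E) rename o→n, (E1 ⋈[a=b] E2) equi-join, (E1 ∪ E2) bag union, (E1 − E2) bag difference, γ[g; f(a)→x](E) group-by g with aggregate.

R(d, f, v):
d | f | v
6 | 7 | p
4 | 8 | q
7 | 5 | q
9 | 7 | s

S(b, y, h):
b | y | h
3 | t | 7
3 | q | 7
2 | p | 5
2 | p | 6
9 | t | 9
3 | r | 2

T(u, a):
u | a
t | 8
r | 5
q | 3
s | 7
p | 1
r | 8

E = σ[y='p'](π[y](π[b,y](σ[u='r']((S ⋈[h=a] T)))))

σ filters on u, owned by the right side.
E' = σ[y='p'](π[y](π[b,y]((S ⋈[h=a] σ[u='r'](T)))))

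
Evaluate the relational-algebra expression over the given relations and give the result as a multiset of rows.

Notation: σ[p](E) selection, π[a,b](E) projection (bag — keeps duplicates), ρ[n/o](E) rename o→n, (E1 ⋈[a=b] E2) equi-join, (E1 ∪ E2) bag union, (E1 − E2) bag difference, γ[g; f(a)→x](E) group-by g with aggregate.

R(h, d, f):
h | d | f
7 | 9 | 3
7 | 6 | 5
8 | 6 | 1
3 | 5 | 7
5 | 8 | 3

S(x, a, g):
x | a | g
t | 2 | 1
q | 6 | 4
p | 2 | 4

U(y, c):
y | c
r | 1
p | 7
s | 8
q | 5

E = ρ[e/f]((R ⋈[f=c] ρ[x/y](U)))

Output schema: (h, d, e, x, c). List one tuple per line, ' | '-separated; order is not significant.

Row counts bottom-up:
  R → 5
  U → 4
  ρ[x/y](U) → 4
  (R ⋈[f=c] ρ[x/y](U)) → 3
  ρ[e/f]((R ⋈[f=c] ρ[x/y](U))) → 3

== RESULT ==
h | d | e | x | c
3 | 5 | 7 | p | 7
7 | 6 | 5 | q | 5
8 | 6 | 1 | r | 1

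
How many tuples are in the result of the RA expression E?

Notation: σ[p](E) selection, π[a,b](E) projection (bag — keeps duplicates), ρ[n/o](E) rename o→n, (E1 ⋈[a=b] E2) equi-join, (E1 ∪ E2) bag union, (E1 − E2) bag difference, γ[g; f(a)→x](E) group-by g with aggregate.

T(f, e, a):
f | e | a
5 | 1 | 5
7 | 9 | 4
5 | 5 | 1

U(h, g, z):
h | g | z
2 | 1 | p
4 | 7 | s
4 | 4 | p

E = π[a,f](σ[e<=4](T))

Per-node cardinality:
  T → 3
  σ[e<=4](T) → 1
  π[a,f](σ[e<=4](T)) → 1

|E| = 1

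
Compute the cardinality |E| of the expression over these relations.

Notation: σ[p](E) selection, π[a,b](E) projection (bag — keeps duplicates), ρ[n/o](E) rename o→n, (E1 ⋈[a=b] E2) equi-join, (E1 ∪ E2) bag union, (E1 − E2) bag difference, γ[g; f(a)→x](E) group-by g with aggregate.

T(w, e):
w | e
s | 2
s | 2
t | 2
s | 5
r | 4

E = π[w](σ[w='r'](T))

Row counts bottom-up:
  T → 5
  σ[w='r'](T) → 1
  π[w](σ[w='r'](T)) → 1

|E| = 1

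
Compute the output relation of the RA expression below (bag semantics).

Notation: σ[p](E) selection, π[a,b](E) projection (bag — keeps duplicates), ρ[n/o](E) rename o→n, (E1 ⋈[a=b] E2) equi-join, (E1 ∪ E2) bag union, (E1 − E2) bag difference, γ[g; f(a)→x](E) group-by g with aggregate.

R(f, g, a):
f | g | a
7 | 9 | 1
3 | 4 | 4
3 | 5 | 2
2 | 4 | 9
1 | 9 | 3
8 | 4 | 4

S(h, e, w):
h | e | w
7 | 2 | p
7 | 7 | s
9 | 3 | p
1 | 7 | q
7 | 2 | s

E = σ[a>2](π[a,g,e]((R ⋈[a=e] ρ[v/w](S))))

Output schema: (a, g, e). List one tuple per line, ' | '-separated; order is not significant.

Stepwise |·|:
  R → 6
  S → 5
  ρ[v/w](S) → 5
  (R ⋈[a=e] ρ[v/w](S)) → 3
  π[a,g,e]((R ⋈[a=e] ρ[v/w](S))) → 3
  σ[a>2](π[a,g,e]((R ⋈[a=e] ρ[v/w](S)))) → 1

== RESULT ==
a | g | e
3 | 9 | 3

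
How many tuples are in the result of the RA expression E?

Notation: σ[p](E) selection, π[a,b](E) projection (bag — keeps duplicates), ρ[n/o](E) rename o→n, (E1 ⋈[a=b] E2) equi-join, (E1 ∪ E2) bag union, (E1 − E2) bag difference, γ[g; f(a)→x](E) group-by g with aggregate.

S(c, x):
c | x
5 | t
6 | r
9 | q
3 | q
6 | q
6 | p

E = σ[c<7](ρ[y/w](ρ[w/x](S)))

Row counts bottom-up:
  S → 6
  ρ[w/x](S) → 6
  ρ[y/w](ρ[w/x](S)) → 6
  σ[c<7](ρ[y/w](ρ[w/x](S))) → 5

|E| = 5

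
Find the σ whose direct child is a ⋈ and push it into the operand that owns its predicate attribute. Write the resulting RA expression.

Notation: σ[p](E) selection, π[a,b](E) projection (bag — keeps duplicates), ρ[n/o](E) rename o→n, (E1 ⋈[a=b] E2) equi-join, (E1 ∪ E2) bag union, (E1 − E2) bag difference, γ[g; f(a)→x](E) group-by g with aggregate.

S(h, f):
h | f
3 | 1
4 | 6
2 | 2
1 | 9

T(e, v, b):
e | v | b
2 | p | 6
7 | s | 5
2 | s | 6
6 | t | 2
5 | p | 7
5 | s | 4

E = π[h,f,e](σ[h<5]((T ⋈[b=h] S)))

σ filters on h, owned by the right side.
E' = π[h,f,e]((T ⋈[b=h] σ[h<5](S)))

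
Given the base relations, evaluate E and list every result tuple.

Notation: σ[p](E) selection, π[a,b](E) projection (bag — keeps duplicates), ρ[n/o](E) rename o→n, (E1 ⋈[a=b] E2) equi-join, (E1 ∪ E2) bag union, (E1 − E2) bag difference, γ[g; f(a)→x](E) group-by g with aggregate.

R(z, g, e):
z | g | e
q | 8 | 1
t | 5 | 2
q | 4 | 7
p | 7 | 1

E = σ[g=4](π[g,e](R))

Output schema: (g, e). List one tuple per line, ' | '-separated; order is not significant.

Row counts bottom-up:
  R → 4
  π[g,e](R) → 4
  σ[g=4](π[g,e](R)) → 1

== RESULT ==
g | e
4 | 7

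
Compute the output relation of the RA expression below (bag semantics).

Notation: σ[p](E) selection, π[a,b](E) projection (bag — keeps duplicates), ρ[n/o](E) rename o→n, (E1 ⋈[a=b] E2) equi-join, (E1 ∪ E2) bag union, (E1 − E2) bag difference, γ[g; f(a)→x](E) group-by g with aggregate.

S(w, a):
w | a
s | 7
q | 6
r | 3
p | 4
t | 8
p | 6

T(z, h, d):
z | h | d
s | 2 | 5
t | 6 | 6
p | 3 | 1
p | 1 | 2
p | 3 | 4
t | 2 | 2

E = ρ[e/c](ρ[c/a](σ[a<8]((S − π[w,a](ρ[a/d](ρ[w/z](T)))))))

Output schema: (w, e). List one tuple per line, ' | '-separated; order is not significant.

Subexpression sizes:
  S → 6
  T → 6
  ρ[w/z](T) → 6
  ρ[a/d](ρ[w/z](T)) → 6
  π[w,a](ρ[a/d](ρ[w/z](T))) → 6
  (S − π[w,a](ρ[a/d](ρ[w/z](T)))) → 5
  σ[a<8]((S − π[w,a](ρ[a/d](ρ[w/z](T))))) → 4
  ρ[c/a](σ[a<8]((S − π[w,a](ρ[a/d](ρ[w/z](T)))))) → 4
  ρ[e/c](ρ[c/a](σ[a<8]((S − π[w,a](ρ[a/d](ρ[w/z](T))))))) → 4

== RESULT ==
w | e
p | 6
q | 6
r | 3
s | 7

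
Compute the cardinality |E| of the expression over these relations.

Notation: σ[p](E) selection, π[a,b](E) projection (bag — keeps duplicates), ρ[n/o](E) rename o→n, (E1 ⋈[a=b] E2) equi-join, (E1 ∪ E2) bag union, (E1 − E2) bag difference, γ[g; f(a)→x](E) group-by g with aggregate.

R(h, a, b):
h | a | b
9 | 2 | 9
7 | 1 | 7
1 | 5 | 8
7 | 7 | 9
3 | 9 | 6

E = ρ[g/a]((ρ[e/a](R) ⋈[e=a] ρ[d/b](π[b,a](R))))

Stepwise |·|:
  R → 5
  ρ[e/a](R) → 5
  R → 5
  π[b,a](R) → 5
  ρ[d/b](π[b,a](R)) → 5
  (ρ[e/a](R) ⋈[e=a] ρ[d/b](π[b,a](R))) → 5
  ρ[g/a]((ρ[e/a](R) ⋈[e=a] ρ[d/b](π[b,a](R)))) → 5

|E| = 5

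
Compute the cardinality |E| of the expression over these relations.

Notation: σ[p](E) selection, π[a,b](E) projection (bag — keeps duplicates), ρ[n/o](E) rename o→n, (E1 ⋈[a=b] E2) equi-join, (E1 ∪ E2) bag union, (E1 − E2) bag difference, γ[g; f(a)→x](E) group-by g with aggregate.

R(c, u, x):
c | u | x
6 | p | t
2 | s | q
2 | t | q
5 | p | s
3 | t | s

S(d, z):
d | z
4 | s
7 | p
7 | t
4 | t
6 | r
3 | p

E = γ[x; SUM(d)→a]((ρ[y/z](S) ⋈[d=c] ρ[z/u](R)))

Subexpression sizes:
  S → 6
  ρ[y/z](S) → 6
  R → 5
  ρ[z/u](R) → 5
  (ρ[y/z](S) ⋈[d=c] ρ[z/u](R)) → 2
  γ[x; SUM(d)→a]((ρ[y/z](S) ⋈[d=c] ρ[z/u](R))) → 2

|E| = 2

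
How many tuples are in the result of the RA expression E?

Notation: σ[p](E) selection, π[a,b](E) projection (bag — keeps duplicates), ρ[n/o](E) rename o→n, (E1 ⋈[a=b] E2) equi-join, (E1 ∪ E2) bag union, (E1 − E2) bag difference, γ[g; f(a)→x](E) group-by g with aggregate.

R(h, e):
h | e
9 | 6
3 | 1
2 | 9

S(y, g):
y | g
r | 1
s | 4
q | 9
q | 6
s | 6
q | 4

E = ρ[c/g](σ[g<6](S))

Per-node cardinality:
  S → 6
  σ[g<6](S) → 3
  ρ[c/g](σ[g<6](S)) → 3

|E| = 3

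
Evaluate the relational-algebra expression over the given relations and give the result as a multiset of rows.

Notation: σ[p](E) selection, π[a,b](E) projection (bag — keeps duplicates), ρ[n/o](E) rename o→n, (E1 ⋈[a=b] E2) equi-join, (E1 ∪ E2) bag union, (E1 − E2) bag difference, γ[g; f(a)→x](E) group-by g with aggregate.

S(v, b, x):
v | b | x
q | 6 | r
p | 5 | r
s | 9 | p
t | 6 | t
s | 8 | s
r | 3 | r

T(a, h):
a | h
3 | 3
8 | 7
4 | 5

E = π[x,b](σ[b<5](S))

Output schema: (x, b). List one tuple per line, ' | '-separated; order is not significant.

Subexpression sizes:
  S → 6
  σ[b<5](S) → 1
  π[x,b](σ[b<5](S)) → 1

== RESULT ==
x | b
r | 3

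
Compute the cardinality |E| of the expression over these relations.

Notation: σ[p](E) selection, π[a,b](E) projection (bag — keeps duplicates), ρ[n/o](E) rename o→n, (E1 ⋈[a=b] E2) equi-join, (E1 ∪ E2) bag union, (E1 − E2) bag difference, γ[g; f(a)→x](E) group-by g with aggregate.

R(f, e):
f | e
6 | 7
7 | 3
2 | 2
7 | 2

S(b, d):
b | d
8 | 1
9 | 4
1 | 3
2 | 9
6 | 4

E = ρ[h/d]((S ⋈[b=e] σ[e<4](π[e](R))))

Stepwise |·|:
  S → 5
  R → 4
  π[e](R) → 4
  σ[e<4](π[e](R)) → 3
  (S ⋈[b=e] σ[e<4](π[e](R))) → 2
  ρ[h/d]((S ⋈[b=e] σ[e<4](π[e](R)))) → 2

|E| = 2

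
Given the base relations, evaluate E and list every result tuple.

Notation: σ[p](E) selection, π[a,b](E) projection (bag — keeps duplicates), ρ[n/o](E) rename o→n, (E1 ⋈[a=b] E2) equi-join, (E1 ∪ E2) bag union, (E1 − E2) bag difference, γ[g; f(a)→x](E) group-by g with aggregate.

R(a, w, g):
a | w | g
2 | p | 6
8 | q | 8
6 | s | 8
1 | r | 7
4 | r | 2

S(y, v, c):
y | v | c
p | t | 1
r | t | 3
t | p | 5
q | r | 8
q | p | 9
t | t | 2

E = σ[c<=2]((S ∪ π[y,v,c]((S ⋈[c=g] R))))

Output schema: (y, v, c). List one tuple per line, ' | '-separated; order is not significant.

Per-node cardinality:
  S → 6
  S → 6
  R → 5
  (S ⋈[c=g] R) → 3
  π[y,v,c]((S ⋈[c=g] R)) → 3
  (S ∪ π[y,v,c]((S ⋈[c=g] R))) → 9
  σ[c<=2]((S ∪ π[y,v,c]((S ⋈[c=g] R)))) → 3

== RESULT ==
y | v | c
p | t | 1
t | t | 2
t | t | 2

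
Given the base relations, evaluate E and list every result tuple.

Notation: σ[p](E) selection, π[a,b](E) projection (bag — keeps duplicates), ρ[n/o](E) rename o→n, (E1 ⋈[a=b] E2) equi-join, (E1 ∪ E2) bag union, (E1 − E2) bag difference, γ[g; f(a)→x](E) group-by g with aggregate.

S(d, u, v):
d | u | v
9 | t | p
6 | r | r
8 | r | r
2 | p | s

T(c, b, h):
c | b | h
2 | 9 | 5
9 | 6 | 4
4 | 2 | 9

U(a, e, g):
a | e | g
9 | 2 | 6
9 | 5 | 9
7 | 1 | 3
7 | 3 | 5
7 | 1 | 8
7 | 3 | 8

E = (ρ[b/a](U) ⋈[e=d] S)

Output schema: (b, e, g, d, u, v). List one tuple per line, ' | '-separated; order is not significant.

Per-node cardinality:
  U → 6
  ρ[b/a](U) → 6
  S → 4
  (ρ[b/a](U) ⋈[e=d] S) → 1

== RESULT ==
b | e | g | d | u | v
9 | 2 | 6 | 2 | p | s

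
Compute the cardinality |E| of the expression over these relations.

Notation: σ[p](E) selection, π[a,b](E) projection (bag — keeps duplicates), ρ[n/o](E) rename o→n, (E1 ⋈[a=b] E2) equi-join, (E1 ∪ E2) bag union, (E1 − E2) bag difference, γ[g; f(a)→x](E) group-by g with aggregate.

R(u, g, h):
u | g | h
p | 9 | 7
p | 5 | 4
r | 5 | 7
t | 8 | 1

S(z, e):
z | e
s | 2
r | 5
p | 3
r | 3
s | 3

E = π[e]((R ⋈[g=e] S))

Subexpression sizes:
  R → 4
  S → 5
  (R ⋈[g=e] S) → 2
  π[e]((R ⋈[g=e] S)) → 2

|E| = 2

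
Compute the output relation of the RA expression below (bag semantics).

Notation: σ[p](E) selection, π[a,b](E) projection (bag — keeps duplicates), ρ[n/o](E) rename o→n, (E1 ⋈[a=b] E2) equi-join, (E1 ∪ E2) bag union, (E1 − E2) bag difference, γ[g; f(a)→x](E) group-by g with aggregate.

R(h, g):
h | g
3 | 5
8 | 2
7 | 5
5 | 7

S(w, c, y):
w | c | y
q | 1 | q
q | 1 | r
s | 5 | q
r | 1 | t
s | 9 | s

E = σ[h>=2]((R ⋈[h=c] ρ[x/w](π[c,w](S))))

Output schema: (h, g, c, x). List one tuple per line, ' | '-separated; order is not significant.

Per-node cardinality:
  R → 4
  S → 5
  π[c,w](S) → 5
  ρ[x/w](π[c,w](S)) → 5
  (R ⋈[h=c] ρ[x/w](π[c,w](S))) → 1
  σ[h>=2]((R ⋈[h=c] ρ[x/w](π[c,w](S)))) → 1

== RESULT ==
h | g | c | x
5 | 7 | 5 | s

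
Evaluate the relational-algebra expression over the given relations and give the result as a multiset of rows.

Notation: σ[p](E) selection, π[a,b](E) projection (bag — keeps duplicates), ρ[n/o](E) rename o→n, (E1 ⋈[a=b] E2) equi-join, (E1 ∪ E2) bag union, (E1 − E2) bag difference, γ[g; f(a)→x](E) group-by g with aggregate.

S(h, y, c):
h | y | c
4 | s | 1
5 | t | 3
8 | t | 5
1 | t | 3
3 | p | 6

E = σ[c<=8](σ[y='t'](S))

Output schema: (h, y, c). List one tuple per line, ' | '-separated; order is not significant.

Per-node cardinality:
  S → 5
  σ[y='t'](S) → 3
  σ[c<=8](σ[y='t'](S)) → 3

== RESULT ==
h | y | c
1 | t | 3
5 | t | 3
8 | t | 5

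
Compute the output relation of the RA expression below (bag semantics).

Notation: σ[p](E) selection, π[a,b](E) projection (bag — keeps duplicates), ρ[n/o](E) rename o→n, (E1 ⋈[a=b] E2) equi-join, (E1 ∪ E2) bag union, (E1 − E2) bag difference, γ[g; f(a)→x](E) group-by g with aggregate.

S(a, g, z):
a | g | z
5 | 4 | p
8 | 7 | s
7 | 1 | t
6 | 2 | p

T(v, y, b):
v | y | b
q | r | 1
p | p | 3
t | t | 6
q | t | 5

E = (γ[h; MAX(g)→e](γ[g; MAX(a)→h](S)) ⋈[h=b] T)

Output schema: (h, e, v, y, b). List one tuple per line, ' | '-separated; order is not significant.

Row counts bottom-up:
  S → 4
  γ[g; MAX(a)→h](S) → 4
  γ[h; MAX(g)→e](γ[g; MAX(a)→h](S)) → 4
  T → 4
  (γ[h; MAX(g)→e](γ[g; MAX(a)→h](S)) ⋈[h=b] T) → 2

== RESULT ==
h | e | v | y | b
5 | 4 | q | t | 5
6 | 2 | t | t | 6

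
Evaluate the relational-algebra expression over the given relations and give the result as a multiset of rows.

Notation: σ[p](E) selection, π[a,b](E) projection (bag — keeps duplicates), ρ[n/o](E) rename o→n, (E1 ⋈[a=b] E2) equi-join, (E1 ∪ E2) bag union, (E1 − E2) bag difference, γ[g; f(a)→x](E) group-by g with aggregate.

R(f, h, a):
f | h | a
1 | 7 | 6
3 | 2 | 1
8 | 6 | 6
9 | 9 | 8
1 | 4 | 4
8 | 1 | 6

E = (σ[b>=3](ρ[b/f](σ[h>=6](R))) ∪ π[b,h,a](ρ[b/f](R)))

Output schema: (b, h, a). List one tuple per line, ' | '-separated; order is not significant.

Row counts bottom-up:
  R → 6
  σ[h>=6](R) → 3
  ρ[b/f](σ[h>=6](R)) → 3
  σ[b>=3](ρ[b/f](σ[h>=6](R))) → 2
  R → 6
  ρ[b/f](R) → 6
  π[b,h,a](ρ[b/f](R)) → 6
  (σ[b>=3](ρ[b/f](σ[h>=6](R))) ∪ π[b,h,a](ρ[b/f](R))) → 8

== RESULT ==
b | h | a
1 | 4 | 4
1 | 7 | 6
3 | 2 | 1
8 | 1 | 6
8 | 6 | 6
8 | 6 | 6
9 | 9 | 8
9 | 9 | 8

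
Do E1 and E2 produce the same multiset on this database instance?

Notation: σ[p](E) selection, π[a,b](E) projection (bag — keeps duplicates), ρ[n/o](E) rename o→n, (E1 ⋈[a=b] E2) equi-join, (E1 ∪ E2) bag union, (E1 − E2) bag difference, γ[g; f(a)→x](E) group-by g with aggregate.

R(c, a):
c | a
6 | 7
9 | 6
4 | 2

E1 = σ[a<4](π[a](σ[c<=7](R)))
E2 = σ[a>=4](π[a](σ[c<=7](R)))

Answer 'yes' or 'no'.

E1 stepwise |·|:
  R → 3
  σ[c<=7](R) → 2
  π[a](σ[c<=7](R)) → 2
  σ[a<4](π[a](σ[c<=7](R))) → 1
E2 stepwise |·|:
  R → 3
  σ[c<=7](R) → 2
  π[a](σ[c<=7](R)) → 2
  σ[a>=4](π[a](σ[c<=7](R))) → 1

E1 result:
a
2
E2 result:
a
7
Witness: (7,) appears 0× in E1 but 1× in E2.

no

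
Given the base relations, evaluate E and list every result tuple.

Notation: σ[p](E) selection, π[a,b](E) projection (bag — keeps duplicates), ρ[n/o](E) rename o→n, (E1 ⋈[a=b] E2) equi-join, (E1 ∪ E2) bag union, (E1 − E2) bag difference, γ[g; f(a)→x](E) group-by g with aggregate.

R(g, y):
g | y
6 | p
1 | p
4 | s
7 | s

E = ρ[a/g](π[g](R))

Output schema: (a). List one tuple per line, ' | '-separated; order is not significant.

Stepwise |·|:
  R → 4
  π[g](R) → 4
  ρ[a/g](π[g](R)) → 4

== RESULT ==
a
1
4
6
7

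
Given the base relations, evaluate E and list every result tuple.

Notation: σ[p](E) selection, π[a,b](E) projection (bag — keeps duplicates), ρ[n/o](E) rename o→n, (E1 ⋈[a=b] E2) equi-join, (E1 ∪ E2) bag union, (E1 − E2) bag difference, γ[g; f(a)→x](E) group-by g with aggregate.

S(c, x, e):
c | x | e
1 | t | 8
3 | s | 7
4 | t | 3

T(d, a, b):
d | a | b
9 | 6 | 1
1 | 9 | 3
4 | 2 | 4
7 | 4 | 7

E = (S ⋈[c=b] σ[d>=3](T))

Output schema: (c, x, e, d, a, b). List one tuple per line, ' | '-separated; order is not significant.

Per-node cardinality:
  S → 3
  T → 4
  σ[d>=3](T) → 3
  (S ⋈[c=b] σ[d>=3](T)) → 2

== RESULT ==
c | x | e | d | a | b
1 | t | 8 | 9 | 6 | 1
4 | t | 3 | 4 | 2 | 4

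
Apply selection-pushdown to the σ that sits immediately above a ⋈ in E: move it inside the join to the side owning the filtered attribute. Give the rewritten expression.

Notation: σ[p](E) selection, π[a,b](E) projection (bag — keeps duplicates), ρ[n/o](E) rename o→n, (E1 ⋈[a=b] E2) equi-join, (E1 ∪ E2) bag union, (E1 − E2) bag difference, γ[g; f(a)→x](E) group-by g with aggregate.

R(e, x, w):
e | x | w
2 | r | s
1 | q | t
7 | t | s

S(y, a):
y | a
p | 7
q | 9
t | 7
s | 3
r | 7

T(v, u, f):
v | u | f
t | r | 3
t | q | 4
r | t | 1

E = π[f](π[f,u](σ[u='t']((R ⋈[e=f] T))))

σ filters on u, owned by the right side.
E' = π[f](π[f,u]((R ⋈[e=f] σ[u='t'](T))))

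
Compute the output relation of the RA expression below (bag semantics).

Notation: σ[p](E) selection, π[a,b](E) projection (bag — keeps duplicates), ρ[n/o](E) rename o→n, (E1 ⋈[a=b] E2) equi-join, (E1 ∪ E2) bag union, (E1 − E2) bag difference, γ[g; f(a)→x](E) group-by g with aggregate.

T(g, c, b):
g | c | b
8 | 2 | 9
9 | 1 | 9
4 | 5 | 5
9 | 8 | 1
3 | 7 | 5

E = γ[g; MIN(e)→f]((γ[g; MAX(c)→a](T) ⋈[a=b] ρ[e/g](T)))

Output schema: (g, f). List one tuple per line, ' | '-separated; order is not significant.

Per-node cardinality:
  T → 5
  γ[g; MAX(c)→a](T) → 4
  T → 5
  ρ[e/g](T) → 5
  (γ[g; MAX(c)→a](T) ⋈[a=b] ρ[e/g](T)) → 2
  γ[g; MIN(e)→f]((γ[g; MAX(c)→a](T) ⋈[a=b] ρ[e/g](T))) → 1

== RESULT ==
g | f
4 | 3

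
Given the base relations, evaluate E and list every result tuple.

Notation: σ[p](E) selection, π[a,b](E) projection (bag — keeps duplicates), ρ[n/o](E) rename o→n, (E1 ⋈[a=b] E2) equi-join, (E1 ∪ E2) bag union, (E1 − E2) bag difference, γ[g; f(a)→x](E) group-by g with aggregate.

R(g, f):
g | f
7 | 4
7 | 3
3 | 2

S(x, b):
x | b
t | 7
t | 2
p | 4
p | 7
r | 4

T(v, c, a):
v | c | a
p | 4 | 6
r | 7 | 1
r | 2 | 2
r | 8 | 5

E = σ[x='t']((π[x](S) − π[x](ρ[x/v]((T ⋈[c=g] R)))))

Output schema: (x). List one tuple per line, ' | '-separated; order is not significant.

Subexpression sizes:
  S → 5
  π[x](S) → 5
  T → 4
  R → 3
  (T ⋈[c=g] R) → 2
  ρ[x/v]((T ⋈[c=g] R)) → 2
  π[x](ρ[x/v]((T ⋈[c=g] R))) → 2
  (π[x](S) − π[x](ρ[x/v]((T ⋈[c=g] R)))) → 4
  σ[x='t']((π[x](S) − π[x](ρ[x/v]((T ⋈[c=g] R))))) → 2

== RESULT ==
x
t
t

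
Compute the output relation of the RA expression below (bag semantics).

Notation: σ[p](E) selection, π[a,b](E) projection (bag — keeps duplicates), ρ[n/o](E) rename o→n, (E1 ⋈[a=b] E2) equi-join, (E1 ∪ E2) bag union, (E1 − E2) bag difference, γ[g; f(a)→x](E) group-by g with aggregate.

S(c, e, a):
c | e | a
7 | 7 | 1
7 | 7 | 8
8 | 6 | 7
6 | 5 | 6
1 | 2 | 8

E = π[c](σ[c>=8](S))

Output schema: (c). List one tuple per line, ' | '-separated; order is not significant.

Per-node cardinality:
  S → 5
  σ[c>=8](S) → 1
  π[c](σ[c>=8](S)) → 1

== RESULT ==
c
8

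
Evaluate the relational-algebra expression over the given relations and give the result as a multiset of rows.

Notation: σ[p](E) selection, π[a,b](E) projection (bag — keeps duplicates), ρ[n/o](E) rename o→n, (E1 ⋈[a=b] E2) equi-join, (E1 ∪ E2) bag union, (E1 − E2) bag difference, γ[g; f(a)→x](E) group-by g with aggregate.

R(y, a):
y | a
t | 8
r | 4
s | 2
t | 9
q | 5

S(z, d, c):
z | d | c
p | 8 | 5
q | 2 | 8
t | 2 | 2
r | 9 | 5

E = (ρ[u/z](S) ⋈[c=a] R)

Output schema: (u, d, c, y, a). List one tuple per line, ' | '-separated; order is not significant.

Subexpression sizes:
  S → 4
  ρ[u/z](S) → 4
  R → 5
  (ρ[u/z](S) ⋈[c=a] R) → 4

== RESULT ==
u | d | c | y | a
p | 8 | 5 | q | 5
q | 2 | 8 | t | 8
r | 9 | 5 | q | 5
t | 2 | 2 | s | 2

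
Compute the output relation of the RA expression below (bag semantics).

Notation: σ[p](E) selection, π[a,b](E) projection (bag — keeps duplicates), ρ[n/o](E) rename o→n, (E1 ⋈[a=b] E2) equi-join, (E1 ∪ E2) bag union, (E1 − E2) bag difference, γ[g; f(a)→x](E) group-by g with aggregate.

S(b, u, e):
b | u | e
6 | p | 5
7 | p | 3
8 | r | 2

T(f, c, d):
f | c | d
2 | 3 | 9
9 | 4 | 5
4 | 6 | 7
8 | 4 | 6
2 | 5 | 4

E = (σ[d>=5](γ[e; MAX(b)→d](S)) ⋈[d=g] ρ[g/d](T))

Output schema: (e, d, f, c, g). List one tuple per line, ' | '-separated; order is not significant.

Row counts bottom-up:
  S → 3
  γ[e; MAX(b)→d](S) → 3
  σ[d>=5](γ[e; MAX(b)→d](S)) → 3
  T → 5
  ρ[g/d](T) → 5
  (σ[d>=5](γ[e; MAX(b)→d](S)) ⋈[d=g] ρ[g/d](T)) → 2

== RESULT ==
e | d | f | c | g
3 | 7 | 4 | 6 | 7
5 | 6 | 8 | 4 | 6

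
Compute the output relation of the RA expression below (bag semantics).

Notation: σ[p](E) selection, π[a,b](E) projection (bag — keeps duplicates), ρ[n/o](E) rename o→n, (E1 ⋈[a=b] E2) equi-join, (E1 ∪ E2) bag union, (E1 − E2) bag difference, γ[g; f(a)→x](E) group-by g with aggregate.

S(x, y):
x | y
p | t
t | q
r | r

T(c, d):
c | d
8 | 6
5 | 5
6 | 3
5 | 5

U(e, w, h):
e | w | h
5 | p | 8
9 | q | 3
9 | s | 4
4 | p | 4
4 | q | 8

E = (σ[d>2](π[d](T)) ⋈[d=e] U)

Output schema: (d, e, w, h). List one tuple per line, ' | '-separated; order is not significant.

Row counts bottom-up:
  T → 4
  π[d](T) → 4
  σ[d>2](π[d](T)) → 4
  U → 5
  (σ[d>2](π[d](T)) ⋈[d=e] U) → 2

== RESULT ==
d | e | w | h
5 | 5 | p | 8
5 | 5 | p | 8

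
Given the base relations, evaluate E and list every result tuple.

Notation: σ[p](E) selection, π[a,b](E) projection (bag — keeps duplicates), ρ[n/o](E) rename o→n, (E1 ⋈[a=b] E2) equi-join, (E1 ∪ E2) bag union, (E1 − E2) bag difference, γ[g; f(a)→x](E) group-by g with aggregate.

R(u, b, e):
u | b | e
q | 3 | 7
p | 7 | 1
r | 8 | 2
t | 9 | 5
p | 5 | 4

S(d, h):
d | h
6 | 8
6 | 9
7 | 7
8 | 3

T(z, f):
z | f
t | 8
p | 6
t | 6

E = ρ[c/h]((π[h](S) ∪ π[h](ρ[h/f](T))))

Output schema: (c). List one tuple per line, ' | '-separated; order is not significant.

Row counts bottom-up:
  S → 4
  π[h](S) → 4
  T → 3
  ρ[h/f](T) → 3
  π[h](ρ[h/f](T)) → 3
  (π[h](S) ∪ π[h](ρ[h/f](T))) → 7
  ρ[c/h]((π[h](S) ∪ π[h](ρ[h/f](T)))) → 7

== RESULT ==
c
3
6
6
7
8
8
9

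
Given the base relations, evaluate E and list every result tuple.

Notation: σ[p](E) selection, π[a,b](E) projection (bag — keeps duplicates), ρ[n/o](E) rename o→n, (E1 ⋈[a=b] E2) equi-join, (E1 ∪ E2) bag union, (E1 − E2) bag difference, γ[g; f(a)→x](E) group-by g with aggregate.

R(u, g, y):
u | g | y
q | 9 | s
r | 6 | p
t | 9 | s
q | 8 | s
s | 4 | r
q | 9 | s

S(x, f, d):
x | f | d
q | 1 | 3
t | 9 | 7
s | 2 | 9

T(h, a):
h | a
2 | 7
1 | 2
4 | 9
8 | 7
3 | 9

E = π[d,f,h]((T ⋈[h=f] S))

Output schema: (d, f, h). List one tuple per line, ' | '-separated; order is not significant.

Row counts bottom-up:
  T → 5
  S → 3
  (T ⋈[h=f] S) → 2
  π[d,f,h]((T ⋈[h=f] S)) → 2

== RESULT ==
d | f | h
3 | 1 | 1
9 | 2 | 2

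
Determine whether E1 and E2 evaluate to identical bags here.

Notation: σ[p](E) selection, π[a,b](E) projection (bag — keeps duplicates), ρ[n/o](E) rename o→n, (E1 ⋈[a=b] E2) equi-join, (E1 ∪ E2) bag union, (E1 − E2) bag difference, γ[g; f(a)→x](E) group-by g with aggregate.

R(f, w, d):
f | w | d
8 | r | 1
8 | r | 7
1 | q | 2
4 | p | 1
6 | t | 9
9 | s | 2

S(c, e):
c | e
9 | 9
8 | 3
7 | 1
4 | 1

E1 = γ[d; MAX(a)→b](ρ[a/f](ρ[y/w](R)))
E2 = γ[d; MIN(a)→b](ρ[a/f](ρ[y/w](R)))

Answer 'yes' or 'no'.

E1 subexpression sizes:
  R → 6
  ρ[y/w](R) → 6
  ρ[a/f](ρ[y/w](R)) → 6
  γ[d; MAX(a)→b](ρ[a/f](ρ[y/w](R))) → 4
E2 subexpression sizes:
  R → 6
  ρ[y/w](R) → 6
  ρ[a/f](ρ[y/w](R)) → 6
  γ[d; MIN(a)→b](ρ[a/f](ρ[y/w](R))) → 4

E1 result:
d | b
1 | 8
2 | 9
7 | 8
9 | 6
E2 result:
d | b
1 | 4
2 | 1
7 | 8
9 | 6
Witness: (2, 1) appears 0× in E1 but 1× in E2.

no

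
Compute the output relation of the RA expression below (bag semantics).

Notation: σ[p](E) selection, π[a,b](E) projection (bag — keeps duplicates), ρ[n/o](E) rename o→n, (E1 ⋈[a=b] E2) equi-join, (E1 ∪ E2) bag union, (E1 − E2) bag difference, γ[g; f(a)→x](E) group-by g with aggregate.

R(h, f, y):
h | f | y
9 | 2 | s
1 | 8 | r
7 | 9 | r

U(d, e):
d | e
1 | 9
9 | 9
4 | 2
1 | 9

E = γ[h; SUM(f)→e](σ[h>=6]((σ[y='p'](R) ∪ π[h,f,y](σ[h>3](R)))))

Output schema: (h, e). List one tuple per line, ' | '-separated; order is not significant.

Stepwise |·|:
  R → 3
  σ[y='p'](R) → 0
  R → 3
  σ[h>3](R) → 2
  π[h,f,y](σ[h>3](R)) → 2
  (σ[y='p'](R) ∪ π[h,f,y](σ[h>3](R))) → 2
  σ[h>=6]((σ[y='p'](R) ∪ π[h,f,y](σ[h>3](R)))) → 2
  γ[h; SUM(f)→e](σ[h>=6]((σ[y='p'](R) ∪ π[h,f,y](σ[h>3](R))))) → 2

== RESULT ==
h | e
7 | 9
9 | 2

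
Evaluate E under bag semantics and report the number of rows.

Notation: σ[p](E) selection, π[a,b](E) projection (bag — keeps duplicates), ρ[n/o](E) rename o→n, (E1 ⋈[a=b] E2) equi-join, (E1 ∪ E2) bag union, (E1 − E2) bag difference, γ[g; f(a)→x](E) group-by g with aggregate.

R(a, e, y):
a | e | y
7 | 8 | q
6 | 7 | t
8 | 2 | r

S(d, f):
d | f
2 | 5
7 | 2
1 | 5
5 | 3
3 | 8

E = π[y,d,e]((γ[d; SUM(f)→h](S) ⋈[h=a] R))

Row counts bottom-up:
  S → 5
  γ[d; SUM(f)→h](S) → 5
  R → 3
  (γ[d; SUM(f)→h](S) ⋈[h=a] R) → 1
  π[y,d,e]((γ[d; SUM(f)→h](S) ⋈[h=a] R)) → 1

|E| = 1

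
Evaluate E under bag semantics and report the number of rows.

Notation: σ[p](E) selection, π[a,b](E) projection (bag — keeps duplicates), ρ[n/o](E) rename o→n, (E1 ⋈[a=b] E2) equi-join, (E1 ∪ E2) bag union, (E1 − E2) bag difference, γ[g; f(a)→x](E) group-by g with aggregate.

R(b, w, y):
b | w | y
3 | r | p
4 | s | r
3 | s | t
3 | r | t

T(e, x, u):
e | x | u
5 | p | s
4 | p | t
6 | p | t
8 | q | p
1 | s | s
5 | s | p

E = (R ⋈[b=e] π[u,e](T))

Subexpression sizes:
  R → 4
  T → 6
  π[u,e](T) → 6
  (R ⋈[b=e] π[u,e](T)) → 1

|E| = 1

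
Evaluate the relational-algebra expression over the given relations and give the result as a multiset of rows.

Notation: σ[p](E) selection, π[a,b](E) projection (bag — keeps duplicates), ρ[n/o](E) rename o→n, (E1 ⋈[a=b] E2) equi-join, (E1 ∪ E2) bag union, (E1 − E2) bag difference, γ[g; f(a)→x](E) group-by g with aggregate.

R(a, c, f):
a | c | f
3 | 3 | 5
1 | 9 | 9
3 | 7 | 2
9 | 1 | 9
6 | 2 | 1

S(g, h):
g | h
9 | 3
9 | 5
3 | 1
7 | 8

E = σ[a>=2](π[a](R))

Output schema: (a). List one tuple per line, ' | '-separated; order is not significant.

Subexpression sizes:
  R → 5
  π[a](R) → 5
  σ[a>=2](π[a](R)) → 4

== RESULT ==
a
3
3
6
9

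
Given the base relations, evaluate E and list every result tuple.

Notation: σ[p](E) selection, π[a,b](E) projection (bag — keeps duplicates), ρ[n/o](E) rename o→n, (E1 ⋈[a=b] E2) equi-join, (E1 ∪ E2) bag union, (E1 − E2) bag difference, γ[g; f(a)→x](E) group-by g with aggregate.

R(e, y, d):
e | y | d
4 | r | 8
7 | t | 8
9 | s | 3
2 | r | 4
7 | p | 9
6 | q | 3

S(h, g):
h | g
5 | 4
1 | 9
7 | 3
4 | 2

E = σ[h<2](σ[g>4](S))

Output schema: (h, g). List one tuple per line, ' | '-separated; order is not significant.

Subexpression sizes:
  S → 4
  σ[g>4](S) → 1
  σ[h<2](σ[g>4](S)) → 1

== RESULT ==
h | g
1 | 9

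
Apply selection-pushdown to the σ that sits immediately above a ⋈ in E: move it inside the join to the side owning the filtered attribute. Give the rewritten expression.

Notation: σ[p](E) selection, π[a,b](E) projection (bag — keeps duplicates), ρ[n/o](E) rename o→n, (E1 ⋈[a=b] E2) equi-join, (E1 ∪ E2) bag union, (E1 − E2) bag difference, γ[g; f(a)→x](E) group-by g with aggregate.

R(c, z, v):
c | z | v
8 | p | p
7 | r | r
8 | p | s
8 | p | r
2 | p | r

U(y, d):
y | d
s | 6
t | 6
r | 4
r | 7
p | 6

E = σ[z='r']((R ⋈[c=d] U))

σ filters on z, owned by the left side.
E' = (σ[z='r'](R) ⋈[c=d] U)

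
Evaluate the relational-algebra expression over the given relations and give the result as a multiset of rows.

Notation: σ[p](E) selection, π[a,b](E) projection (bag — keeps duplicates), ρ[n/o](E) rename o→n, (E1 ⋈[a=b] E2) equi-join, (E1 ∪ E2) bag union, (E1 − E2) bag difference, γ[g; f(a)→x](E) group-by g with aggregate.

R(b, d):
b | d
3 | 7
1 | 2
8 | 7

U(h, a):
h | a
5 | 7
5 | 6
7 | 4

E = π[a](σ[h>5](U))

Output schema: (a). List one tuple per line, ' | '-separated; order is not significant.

Row counts bottom-up:
  U → 3
  σ[h>5](U) → 1
  π[a](σ[h>5](U)) → 1

== RESULT ==
a
4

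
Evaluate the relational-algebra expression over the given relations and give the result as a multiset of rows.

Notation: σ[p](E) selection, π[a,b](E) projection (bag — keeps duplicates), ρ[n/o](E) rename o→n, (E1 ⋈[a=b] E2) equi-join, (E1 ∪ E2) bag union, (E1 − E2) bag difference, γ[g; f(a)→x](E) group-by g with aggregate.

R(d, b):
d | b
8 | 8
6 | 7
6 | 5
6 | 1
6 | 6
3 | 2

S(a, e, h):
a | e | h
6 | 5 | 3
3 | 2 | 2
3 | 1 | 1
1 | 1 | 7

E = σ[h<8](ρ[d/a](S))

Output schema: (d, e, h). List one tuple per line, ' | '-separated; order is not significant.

Stepwise |·|:
  S → 4
  ρ[d/a](S) → 4
  σ[h<8](ρ[d/a](S)) → 4

== RESULT ==
d | e | h
1 | 1 | 7
3 | 1 | 1
3 | 2 | 2
6 | 5 | 3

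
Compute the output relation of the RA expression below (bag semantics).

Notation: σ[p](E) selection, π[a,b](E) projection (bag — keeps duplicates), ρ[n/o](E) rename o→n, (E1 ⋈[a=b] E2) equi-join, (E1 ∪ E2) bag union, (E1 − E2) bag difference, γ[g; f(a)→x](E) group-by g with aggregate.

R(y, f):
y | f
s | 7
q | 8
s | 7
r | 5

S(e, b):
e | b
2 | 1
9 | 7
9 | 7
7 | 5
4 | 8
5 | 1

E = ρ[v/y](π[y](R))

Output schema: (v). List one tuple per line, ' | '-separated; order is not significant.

Row counts bottom-up:
  R → 4
  π[y](R) → 4
  ρ[v/y](π[y](R)) → 4

== RESULT ==
v
q
r
s
s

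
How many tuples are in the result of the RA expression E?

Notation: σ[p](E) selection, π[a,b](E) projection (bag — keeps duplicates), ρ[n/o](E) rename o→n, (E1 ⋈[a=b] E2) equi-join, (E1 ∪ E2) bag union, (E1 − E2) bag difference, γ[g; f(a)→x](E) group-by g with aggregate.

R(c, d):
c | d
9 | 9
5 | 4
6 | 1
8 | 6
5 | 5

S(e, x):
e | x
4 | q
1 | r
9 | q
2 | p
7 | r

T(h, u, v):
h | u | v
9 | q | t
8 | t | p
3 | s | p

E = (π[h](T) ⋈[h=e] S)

Per-node cardinality:
  T → 3
  π[h](T) → 3
  S → 5
  (π[h](T) ⋈[h=e] S) → 1

|E| = 1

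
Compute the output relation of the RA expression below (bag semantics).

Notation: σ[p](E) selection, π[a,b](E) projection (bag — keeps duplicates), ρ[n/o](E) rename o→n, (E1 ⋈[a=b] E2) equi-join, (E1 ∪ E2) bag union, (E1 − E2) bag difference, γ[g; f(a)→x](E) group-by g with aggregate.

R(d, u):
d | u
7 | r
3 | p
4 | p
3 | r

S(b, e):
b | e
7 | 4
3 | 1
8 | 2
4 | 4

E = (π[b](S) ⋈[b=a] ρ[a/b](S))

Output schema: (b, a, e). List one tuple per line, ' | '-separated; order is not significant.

Row counts bottom-up:
  S → 4
  π[b](S) → 4
  S → 4
  ρ[a/b](S) → 4
  (π[b](S) ⋈[b=a] ρ[a/b](S)) → 4

== RESULT ==
b | a | e
3 | 3 | 1
4 | 4 | 4
7 | 7 | 4
8 | 8 | 2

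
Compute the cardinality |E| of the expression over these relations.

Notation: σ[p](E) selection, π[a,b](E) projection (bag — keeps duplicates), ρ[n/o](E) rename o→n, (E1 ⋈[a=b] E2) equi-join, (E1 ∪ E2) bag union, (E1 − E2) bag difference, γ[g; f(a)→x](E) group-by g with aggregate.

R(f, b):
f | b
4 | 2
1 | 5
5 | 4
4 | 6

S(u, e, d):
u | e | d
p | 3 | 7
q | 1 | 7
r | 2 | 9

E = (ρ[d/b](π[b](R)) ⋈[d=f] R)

Stepwise |·|:
  R → 4
  π[b](R) → 4
  ρ[d/b](π[b](R)) → 4
  R → 4
  (ρ[d/b](π[b](R)) ⋈[d=f] R) → 3

|E| = 3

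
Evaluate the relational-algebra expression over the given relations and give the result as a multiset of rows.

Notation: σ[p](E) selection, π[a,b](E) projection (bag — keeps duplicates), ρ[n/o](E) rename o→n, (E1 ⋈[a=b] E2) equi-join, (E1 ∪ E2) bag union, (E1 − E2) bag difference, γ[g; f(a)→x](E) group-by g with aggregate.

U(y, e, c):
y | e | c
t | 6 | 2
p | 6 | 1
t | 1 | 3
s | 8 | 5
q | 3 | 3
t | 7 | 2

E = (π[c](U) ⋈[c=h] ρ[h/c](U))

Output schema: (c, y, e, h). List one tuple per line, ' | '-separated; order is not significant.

Row counts bottom-up:
  U → 6
  π[c](U) → 6
  U → 6
  ρ[h/c](U) → 6
  (π[c](U) ⋈[c=h] ρ[h/c](U)) → 10

== RESULT ==
c | y | e | h
1 | p | 6 | 1
2 | t | 6 | 2
2 | t | 6 | 2
2 | t | 7 | 2
2 | t | 7 | 2
3 | q | 3 | 3
3 | q | 3 | 3
3 | t | 1 | 3
3 | t | 1 | 3
5 | s | 8 | 5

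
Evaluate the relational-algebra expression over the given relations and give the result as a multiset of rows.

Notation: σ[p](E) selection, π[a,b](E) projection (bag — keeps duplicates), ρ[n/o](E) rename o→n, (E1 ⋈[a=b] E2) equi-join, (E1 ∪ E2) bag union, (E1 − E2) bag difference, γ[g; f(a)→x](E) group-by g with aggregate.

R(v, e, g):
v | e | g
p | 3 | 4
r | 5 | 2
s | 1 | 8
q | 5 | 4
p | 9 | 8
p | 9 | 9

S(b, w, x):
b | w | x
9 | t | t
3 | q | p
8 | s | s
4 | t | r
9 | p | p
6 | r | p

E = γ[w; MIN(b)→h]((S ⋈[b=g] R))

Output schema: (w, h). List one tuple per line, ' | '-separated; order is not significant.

Subexpression sizes:
  S → 6
  R → 6
  (S ⋈[b=g] R) → 6
  γ[w; MIN(b)→h]((S ⋈[b=g] R)) → 3

== RESULT ==
w | h
p | 9
s | 8
t | 4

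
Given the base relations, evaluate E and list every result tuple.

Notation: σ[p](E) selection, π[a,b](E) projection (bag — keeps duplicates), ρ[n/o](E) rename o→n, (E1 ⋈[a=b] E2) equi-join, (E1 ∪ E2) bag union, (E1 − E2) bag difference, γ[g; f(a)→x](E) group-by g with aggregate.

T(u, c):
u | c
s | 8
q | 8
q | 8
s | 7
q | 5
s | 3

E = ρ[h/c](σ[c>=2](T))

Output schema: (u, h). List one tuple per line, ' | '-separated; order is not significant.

Subexpression sizes:
  T → 6
  σ[c>=2](T) → 6
  ρ[h/c](σ[c>=2](T)) → 6

== RESULT ==
u | h
q | 5
q | 8
q | 8
s | 3
s | 7
s | 8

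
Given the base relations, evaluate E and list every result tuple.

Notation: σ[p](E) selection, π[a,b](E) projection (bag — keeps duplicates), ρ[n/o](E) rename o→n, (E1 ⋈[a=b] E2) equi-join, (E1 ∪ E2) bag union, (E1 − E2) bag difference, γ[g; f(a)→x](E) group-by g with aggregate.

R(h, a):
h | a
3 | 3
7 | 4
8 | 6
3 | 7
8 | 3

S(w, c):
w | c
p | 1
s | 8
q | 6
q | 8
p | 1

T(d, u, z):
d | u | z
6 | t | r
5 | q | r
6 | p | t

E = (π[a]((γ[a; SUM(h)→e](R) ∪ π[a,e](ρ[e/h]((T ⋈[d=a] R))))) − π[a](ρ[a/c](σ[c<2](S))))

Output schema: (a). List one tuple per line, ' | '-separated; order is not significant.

Per-node cardinality:
  R → 5
  γ[a; SUM(h)→e](R) → 4
  T → 3
  R → 5
  (T ⋈[d=a] R) → 2
  ρ[e/h]((T ⋈[d=a] R)) → 2
  π[a,e](ρ[e/h]((T ⋈[d=a] R))) → 2
  (γ[a; SUM(h)→e](R) ∪ π[a,e](ρ[e/h]((T ⋈[d=a] R)))) → 6
  π[a]((γ[a; SUM(h)→e](R) ∪ π[a,e](ρ[e/h]((T ⋈[d=a] R))))) → 6
  S → 5
  σ[c<2](S) → 2
  ρ[a/c](σ[c<2](S)) → 2
  π[a](ρ[a/c](σ[c<2](S))) → 2
  (π[a]((γ[a; SUM(h)→e](R) ∪ π[a,e](ρ[e/h]((T ⋈[d=a] R))))) − π[a](ρ[a/c](σ[c<2](S)))) → 6

== RESULT ==
a
3
4
6
6
6
7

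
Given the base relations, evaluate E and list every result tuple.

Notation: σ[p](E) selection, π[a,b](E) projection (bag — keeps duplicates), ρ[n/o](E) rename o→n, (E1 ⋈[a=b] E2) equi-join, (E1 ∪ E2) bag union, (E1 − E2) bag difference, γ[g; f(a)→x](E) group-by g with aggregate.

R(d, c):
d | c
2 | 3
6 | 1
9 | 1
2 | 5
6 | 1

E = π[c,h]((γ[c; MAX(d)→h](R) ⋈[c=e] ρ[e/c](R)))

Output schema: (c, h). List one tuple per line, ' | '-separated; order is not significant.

Stepwise |·|:
  R → 5
  γ[c; MAX(d)→h](R) → 3
  R → 5
  ρ[e/c](R) → 5
  (γ[c; MAX(d)→h](R) ⋈[c=e] ρ[e/c](R)) → 5
  π[c,h]((γ[c; MAX(d)→h](R) ⋈[c=e] ρ[e/c](R))) → 5

== RESULT ==
c | h
1 | 9
1 | 9
1 | 9
3 | 2
5 | 2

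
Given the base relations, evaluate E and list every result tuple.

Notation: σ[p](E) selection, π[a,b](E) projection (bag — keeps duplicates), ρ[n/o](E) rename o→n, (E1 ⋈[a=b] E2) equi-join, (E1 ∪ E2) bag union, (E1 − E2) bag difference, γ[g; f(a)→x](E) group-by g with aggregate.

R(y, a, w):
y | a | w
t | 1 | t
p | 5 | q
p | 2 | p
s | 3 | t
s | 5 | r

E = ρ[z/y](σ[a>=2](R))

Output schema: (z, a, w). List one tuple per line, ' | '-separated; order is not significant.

Subexpression sizes:
  R → 5
  σ[a>=2](R) → 4
  ρ[z/y](σ[a>=2](R)) → 4

== RESULT ==
z | a | w
p | 2 | p
p | 5 | q
s | 3 | t
s | 5 | r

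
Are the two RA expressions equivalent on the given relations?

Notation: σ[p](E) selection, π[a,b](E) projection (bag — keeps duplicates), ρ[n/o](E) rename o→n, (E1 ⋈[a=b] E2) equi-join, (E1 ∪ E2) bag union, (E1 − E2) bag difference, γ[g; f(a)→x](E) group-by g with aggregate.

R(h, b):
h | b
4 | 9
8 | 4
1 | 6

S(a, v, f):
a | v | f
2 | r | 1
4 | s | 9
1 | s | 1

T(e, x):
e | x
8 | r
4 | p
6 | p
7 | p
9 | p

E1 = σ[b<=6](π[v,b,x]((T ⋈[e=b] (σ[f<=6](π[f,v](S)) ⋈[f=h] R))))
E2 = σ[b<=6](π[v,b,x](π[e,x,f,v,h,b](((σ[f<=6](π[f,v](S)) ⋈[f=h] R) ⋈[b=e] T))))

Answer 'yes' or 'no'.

E1 subexpression sizes:
  T → 5
  S → 3
  π[f,v](S) → 3
  σ[f<=6](π[f,v](S)) → 2
  R → 3
  (σ[f<=6](π[f,v](S)) ⋈[f=h] R) → 2
  (T ⋈[e=b] (σ[f<=6](π[f,v](S)) ⋈[f=h] R)) → 2
  π[v,b,x]((T ⋈[e=b] (σ[f<=6](π[f,v](S)) ⋈[f=h] R))) → 2
  σ[b<=6](π[v,b,x]((T ⋈[e=b] (σ[f<=6](π[f,v](S)) ⋈[f=h] R)))) → 2
E2 subexpression sizes:
  S → 3
  π[f,v](S) → 3
  σ[f<=6](π[f,v](S)) → 2
  R → 3
  (σ[f<=6](π[f,v](S)) ⋈[f=h] R) → 2
  T → 5
  ((σ[f<=6](π[f,v](S)) ⋈[f=h] R) ⋈[b=e] T) → 2
  π[e,x,f,v,h,b](((σ[f<=6](π[f,v](S)) ⋈[f=h] R) ⋈[b=e] T)) → 2
  π[v,b,x](π[e,x,f,v,h,b](((σ[f<=6](π[f,v](S)) ⋈[f=h] R) ⋈[b=e] T))) → 2
  σ[b<=6](π[v,b,x](π[e,x,f,v,h,b](((σ[f<=6](π[f,v](S)) ⋈[f=h] R) ⋈[b=e] T)))) → 2

E1 and E2 produce the same multiset:
v | b | x
r | 6 | p
s | 6 | p

yes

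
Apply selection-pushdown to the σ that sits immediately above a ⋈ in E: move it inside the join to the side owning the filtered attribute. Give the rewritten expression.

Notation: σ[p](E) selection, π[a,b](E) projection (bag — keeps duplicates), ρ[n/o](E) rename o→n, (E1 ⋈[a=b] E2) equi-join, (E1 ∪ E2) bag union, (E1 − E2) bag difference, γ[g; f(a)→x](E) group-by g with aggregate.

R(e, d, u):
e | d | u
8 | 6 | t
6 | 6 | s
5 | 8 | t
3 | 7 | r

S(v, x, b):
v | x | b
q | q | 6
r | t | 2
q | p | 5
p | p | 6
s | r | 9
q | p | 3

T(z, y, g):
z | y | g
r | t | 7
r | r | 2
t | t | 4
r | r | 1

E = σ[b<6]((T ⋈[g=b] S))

σ filters on b, owned by the right side.
E' = (T ⋈[g=b] σ[b<6](S))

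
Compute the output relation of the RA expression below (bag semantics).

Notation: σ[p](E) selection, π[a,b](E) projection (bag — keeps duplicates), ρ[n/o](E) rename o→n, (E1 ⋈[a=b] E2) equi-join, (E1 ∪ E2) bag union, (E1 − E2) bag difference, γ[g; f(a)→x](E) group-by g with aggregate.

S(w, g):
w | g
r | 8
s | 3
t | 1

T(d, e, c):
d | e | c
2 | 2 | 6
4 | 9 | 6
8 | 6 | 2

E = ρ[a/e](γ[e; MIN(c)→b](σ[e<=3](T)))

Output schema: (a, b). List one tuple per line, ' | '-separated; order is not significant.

Row counts bottom-up:
  T → 3
  σ[e<=3](T) → 1
  γ[e; MIN(c)→b](σ[e<=3](T)) → 1
  ρ[a/e](γ[e; MIN(c)→b](σ[e<=3](T))) → 1

== RESULT ==
a | b
2 | 6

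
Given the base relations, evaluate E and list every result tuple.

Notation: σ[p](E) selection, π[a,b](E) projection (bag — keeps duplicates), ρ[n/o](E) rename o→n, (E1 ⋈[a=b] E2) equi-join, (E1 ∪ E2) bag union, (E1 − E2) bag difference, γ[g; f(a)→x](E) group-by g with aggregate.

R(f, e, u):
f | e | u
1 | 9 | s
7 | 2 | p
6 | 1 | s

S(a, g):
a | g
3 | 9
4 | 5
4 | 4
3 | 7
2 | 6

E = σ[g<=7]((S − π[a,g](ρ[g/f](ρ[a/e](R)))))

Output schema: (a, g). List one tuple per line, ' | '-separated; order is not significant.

Stepwise |·|:
  S → 5
  R → 3
  ρ[a/e](R) → 3
  ρ[g/f](ρ[a/e](R)) → 3
  π[a,g](ρ[g/f](ρ[a/e](R))) → 3
  (S − π[a,g](ρ[g/f](ρ[a/e](R)))) → 5
  σ[g<=7]((S − π[a,g](ρ[g/f](ρ[a/e](R))))) → 4

== RESULT ==
a | g
2 | 6
3 | 7
4 | 4
4 | 5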